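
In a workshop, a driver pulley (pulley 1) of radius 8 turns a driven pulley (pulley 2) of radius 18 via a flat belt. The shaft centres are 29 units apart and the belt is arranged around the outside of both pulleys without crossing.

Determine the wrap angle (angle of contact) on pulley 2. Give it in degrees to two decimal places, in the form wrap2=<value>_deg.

wrap2=220.34_deg

open belt: β = asin((r2−r1)/C) = asin(10/29) = 20.1713°
wrap1 = π − 2β = 139.6575°
wrap2 = π + 2β = 220.3425°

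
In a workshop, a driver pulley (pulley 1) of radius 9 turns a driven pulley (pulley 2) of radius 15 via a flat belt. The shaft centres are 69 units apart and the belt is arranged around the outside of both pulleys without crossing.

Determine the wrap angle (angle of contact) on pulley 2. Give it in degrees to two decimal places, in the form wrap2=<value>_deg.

open belt: β = asin((r2−r1)/C) = asin(6/69) = 4.9885°
wrap1 = π − 2β = 170.0229°
wrap2 = π + 2β = 189.9771°

wrap2=189.98_deg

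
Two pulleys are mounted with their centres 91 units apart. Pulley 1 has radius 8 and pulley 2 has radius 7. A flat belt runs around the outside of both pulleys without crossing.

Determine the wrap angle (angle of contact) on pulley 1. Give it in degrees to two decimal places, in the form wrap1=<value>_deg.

open belt: β = asin((r2−r1)/C) = asin(-1/91) = -0.6296°
wrap1 = π − 2β = 181.2593°
wrap2 = π + 2β = 178.7407°

wrap1=181.26_deg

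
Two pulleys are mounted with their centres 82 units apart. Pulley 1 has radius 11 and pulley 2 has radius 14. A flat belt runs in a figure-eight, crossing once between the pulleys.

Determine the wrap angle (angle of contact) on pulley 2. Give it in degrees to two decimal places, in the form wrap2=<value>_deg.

wrap2=215.50_deg

crossed belt: β = asin((r1+r2)/C) = asin(25/82) = 17.7508°
wrap1 = wrap2 = π + 2β = 215.5017°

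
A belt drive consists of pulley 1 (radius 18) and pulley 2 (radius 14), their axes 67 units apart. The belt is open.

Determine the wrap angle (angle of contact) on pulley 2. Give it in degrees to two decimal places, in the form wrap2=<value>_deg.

open belt: β = asin((r2−r1)/C) = asin(-4/67) = -3.4227°
wrap1 = π − 2β = 186.8454°
wrap2 = π + 2β = 173.1546°

wrap2=173.15_deg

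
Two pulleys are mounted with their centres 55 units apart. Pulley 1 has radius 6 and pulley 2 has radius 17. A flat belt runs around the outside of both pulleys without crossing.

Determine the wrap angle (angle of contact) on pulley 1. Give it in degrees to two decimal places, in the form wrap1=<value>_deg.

open belt: β = asin((r2−r1)/C) = asin(11/55) = 11.5370°
wrap1 = π − 2β = 156.9261°
wrap2 = π + 2β = 203.0739°

wrap1=156.93_deg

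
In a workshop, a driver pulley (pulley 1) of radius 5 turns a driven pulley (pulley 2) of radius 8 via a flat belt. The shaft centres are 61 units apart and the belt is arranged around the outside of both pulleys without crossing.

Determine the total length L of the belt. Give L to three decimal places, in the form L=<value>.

open belt: β = asin((r2−r1)/C) = asin(3/61) = 2.8190°
wrap1 = π − 2β = 174.3621°
wrap2 = π + 2β = 185.6379°
tangent length = C·cosβ = 60.9262
L = r1·wrap1 + r2·wrap2 + 2·C·cosβ = 5·3.0432 + 8·3.2400 + 2·60.9262 = 162.9883

L=162.988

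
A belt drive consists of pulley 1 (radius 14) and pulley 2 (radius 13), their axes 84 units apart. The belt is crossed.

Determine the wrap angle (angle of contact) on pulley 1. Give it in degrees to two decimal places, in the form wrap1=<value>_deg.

wrap1=217.50_deg

crossed belt: β = asin((r1+r2)/C) = asin(27/84) = 18.7493°
wrap1 = wrap2 = π + 2β = 217.4987°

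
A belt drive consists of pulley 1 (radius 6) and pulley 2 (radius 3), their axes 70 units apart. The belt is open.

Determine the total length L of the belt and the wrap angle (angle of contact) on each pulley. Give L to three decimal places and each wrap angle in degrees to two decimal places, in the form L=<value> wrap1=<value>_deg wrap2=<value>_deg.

L=168.403 wrap1=184.91_deg wrap2=175.09_deg

open belt: β = asin((r2−r1)/C) = asin(-3/70) = -2.4563°
wrap1 = π − 2β = 184.9126°
wrap2 = π + 2β = 175.0874°
tangent length = C·cosβ = 69.9357
L = r1·wrap1 + r2·wrap2 + 2·C·cosβ = 6·3.2273 + 3·3.0559 + 2·69.9357 = 168.4029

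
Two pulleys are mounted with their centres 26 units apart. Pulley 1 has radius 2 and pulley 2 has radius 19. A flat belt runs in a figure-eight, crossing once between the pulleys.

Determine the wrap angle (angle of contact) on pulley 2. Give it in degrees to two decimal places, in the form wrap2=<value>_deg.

crossed belt: β = asin((r1+r2)/C) = asin(21/26) = 53.8711°
wrap1 = wrap2 = π + 2β = 287.7421°

wrap2=287.74_deg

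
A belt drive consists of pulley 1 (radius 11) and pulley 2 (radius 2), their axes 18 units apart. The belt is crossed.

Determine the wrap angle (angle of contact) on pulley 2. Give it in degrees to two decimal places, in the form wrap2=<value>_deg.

wrap2=272.48_deg

crossed belt: β = asin((r1+r2)/C) = asin(13/18) = 46.2383°
wrap1 = wrap2 = π + 2β = 272.4765°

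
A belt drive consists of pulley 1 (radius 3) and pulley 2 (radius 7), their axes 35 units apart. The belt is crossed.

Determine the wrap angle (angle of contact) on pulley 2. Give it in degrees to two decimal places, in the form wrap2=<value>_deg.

crossed belt: β = asin((r1+r2)/C) = asin(10/35) = 16.6015°
wrap1 = wrap2 = π + 2β = 213.2031°

wrap2=213.20_deg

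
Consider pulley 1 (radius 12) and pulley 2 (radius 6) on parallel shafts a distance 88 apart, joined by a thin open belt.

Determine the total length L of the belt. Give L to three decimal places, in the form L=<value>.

L=232.958

open belt: β = asin((r2−r1)/C) = asin(-6/88) = -3.9096°
wrap1 = π − 2β = 187.8191°
wrap2 = π + 2β = 172.1809°
tangent length = C·cosβ = 87.7952
L = r1·wrap1 + r2·wrap2 + 2·C·cosβ = 12·3.2781 + 6·3.0051 + 2·87.7952 = 232.9579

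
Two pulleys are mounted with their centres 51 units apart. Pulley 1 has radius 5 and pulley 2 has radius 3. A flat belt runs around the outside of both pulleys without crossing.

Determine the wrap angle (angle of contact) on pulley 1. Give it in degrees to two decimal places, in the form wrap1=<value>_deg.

open belt: β = asin((r2−r1)/C) = asin(-2/51) = -2.2475°
wrap1 = π − 2β = 184.4949°
wrap2 = π + 2β = 175.5051°

wrap1=184.49_deg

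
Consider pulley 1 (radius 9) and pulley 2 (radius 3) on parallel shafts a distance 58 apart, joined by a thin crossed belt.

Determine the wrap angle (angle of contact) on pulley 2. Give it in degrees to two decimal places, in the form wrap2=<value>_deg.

crossed belt: β = asin((r1+r2)/C) = asin(12/58) = 11.9405°
wrap1 = wrap2 = π + 2β = 203.8811°

wrap2=203.88_deg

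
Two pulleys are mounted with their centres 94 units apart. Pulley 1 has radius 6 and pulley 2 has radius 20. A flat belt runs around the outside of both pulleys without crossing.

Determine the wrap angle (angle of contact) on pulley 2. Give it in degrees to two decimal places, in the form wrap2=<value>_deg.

open belt: β = asin((r2−r1)/C) = asin(14/94) = 8.5653°
wrap1 = π − 2β = 162.8694°
wrap2 = π + 2β = 197.1306°

wrap2=197.13_deg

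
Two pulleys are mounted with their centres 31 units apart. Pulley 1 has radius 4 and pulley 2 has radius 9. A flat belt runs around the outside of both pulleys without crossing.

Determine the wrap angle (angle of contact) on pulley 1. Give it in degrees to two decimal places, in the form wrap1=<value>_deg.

wrap1=161.44_deg

open belt: β = asin((r2−r1)/C) = asin(5/31) = 9.2818°
wrap1 = π − 2β = 161.4364°
wrap2 = π + 2β = 198.5636°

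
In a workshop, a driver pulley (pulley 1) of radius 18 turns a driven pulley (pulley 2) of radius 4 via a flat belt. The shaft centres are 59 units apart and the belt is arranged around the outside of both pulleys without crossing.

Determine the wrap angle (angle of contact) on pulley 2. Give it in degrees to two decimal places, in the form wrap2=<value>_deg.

open belt: β = asin((r2−r1)/C) = asin(-14/59) = -13.7265°
wrap1 = π − 2β = 207.4531°
wrap2 = π + 2β = 152.5469°

wrap2=152.55_deg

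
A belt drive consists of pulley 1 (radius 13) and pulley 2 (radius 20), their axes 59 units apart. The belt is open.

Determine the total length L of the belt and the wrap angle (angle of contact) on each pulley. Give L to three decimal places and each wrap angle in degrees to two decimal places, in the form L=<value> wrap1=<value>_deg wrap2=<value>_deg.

open belt: β = asin((r2−r1)/C) = asin(7/59) = 6.8139°
wrap1 = π − 2β = 166.3723°
wrap2 = π + 2β = 193.6277°
tangent length = C·cosβ = 58.5833
L = r1·wrap1 + r2·wrap2 + 2·C·cosβ = 13·2.9037 + 20·3.3794 + 2·58.5833 = 222.5040

L=222.504 wrap1=166.37_deg wrap2=193.63_deg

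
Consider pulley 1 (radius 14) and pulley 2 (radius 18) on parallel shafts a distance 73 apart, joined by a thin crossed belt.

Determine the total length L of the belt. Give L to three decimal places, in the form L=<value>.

L=260.797

crossed belt: β = asin((r1+r2)/C) = asin(32/73) = 25.9990°
wrap1 = wrap2 = π + 2β = 231.9981°
tangent length = C·cosβ = 65.6125
L = (r1+r2)·wrap + 2·C·cosβ = 32·4.0491 + 2·65.6125 = 260.7972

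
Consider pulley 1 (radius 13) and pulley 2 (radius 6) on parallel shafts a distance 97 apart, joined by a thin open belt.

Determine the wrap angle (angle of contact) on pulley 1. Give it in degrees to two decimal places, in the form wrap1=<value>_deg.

wrap1=188.28_deg

open belt: β = asin((r2−r1)/C) = asin(-7/97) = -4.1383°
wrap1 = π − 2β = 188.2767°
wrap2 = π + 2β = 171.7233°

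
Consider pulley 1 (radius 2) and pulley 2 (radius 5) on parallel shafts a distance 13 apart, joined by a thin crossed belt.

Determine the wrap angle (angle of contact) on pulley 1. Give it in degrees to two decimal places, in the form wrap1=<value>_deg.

wrap1=245.16_deg

crossed belt: β = asin((r1+r2)/C) = asin(7/13) = 32.5790°
wrap1 = wrap2 = π + 2β = 245.1579°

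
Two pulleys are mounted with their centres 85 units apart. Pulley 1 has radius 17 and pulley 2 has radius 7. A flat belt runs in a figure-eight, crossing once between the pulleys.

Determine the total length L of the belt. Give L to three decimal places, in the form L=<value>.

L=252.221

crossed belt: β = asin((r1+r2)/C) = asin(24/85) = 16.4007°
wrap1 = wrap2 = π + 2β = 212.8014°
tangent length = C·cosβ = 81.5414
L = (r1+r2)·wrap + 2·C·cosβ = 24·3.7141 + 2·81.5414 = 252.2208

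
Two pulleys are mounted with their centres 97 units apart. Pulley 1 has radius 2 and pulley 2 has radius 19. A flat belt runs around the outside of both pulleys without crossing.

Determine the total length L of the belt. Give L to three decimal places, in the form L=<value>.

open belt: β = asin((r2−r1)/C) = asin(17/97) = 10.0937°
wrap1 = π − 2β = 159.8127°
wrap2 = π + 2β = 200.1873°
tangent length = C·cosβ = 95.4987
L = r1·wrap1 + r2·wrap2 + 2·C·cosβ = 2·2.7893 + 19·3.4939 + 2·95.4987 = 262.9605

L=262.961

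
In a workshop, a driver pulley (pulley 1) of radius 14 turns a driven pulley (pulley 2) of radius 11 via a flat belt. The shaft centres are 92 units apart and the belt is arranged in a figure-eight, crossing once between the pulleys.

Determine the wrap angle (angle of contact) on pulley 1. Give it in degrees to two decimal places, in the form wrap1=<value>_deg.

wrap1=211.54_deg

crossed belt: β = asin((r1+r2)/C) = asin(25/92) = 15.7678°
wrap1 = wrap2 = π + 2β = 211.5356°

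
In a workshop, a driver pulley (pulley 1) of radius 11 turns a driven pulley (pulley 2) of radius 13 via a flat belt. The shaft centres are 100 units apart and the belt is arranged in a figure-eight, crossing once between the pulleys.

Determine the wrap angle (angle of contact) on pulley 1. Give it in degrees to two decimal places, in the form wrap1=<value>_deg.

wrap1=207.77_deg

crossed belt: β = asin((r1+r2)/C) = asin(24/100) = 13.8865°
wrap1 = wrap2 = π + 2β = 207.7731°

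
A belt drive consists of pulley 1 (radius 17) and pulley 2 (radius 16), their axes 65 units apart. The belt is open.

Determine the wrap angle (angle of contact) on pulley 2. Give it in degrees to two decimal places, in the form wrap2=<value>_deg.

wrap2=178.24_deg

open belt: β = asin((r2−r1)/C) = asin(-1/65) = -0.8815°
wrap1 = π − 2β = 181.7630°
wrap2 = π + 2β = 178.2370°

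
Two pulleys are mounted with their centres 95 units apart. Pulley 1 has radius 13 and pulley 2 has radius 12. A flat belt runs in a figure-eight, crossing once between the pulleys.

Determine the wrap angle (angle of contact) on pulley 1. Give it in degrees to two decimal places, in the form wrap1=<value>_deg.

wrap1=210.52_deg

crossed belt: β = asin((r1+r2)/C) = asin(25/95) = 15.2575°
wrap1 = wrap2 = π + 2β = 210.5150°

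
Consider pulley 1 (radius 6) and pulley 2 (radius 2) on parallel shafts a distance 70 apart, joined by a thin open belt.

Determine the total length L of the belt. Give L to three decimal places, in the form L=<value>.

L=165.361

open belt: β = asin((r2−r1)/C) = asin(-4/70) = -3.2758°
wrap1 = π − 2β = 186.5517°
wrap2 = π + 2β = 173.4483°
tangent length = C·cosβ = 69.8856
L = r1·wrap1 + r2·wrap2 + 2·C·cosβ = 6·3.2559 + 2·3.0272 + 2·69.8856 = 165.3614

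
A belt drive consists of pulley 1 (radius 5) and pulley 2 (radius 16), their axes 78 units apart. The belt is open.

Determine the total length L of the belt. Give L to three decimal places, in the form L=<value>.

L=223.527

open belt: β = asin((r2−r1)/C) = asin(11/78) = 8.1072°
wrap1 = π − 2β = 163.7856°
wrap2 = π + 2β = 196.2144°
tangent length = C·cosβ = 77.2205
L = r1·wrap1 + r2·wrap2 + 2·C·cosβ = 5·2.8586 + 16·3.4246 + 2·77.2205 = 223.5273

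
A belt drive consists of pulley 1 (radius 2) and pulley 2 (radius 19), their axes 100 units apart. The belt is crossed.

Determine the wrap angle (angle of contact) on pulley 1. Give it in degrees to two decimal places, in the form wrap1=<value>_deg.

crossed belt: β = asin((r1+r2)/C) = asin(21/100) = 12.1224°
wrap1 = wrap2 = π + 2β = 204.2447°

wrap1=204.24_deg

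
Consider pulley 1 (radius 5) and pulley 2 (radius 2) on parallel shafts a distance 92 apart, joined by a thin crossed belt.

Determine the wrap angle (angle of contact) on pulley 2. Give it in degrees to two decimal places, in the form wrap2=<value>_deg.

crossed belt: β = asin((r1+r2)/C) = asin(7/92) = 4.3637°
wrap1 = wrap2 = π + 2β = 188.7274°

wrap2=188.73_deg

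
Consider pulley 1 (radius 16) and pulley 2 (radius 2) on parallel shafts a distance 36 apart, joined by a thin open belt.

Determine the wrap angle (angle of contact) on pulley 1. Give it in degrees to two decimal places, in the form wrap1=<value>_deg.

open belt: β = asin((r2−r1)/C) = asin(-14/36) = -22.8854°
wrap1 = π − 2β = 225.7708°
wrap2 = π + 2β = 134.2292°

wrap1=225.77_deg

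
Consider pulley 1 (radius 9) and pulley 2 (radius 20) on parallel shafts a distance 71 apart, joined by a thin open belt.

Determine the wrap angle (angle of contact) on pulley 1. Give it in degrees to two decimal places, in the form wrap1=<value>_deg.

wrap1=162.17_deg

open belt: β = asin((r2−r1)/C) = asin(11/71) = 8.9127°
wrap1 = π − 2β = 162.1746°
wrap2 = π + 2β = 197.8254°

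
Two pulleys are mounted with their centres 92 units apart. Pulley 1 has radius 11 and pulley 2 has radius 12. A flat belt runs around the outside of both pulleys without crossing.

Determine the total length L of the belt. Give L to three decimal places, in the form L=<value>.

open belt: β = asin((r2−r1)/C) = asin(1/92) = 0.6228°
wrap1 = π − 2β = 178.7544°
wrap2 = π + 2β = 181.2456°
tangent length = C·cosβ = 91.9946
L = r1·wrap1 + r2·wrap2 + 2·C·cosβ = 11·3.1199 + 12·3.1633 + 2·91.9946 = 256.2675

L=256.268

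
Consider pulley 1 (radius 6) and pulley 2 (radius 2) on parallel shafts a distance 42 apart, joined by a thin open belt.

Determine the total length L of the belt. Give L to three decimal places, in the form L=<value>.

open belt: β = asin((r2−r1)/C) = asin(-4/42) = -5.4650°
wrap1 = π − 2β = 190.9300°
wrap2 = π + 2β = 169.0700°
tangent length = C·cosβ = 41.8091
L = r1·wrap1 + r2·wrap2 + 2·C·cosβ = 6·3.3324 + 2·2.9508 + 2·41.8091 = 109.5140

L=109.514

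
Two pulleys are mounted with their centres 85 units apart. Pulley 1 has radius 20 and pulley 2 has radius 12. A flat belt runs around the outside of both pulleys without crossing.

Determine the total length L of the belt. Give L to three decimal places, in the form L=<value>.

L=271.284

open belt: β = asin((r2−r1)/C) = asin(-8/85) = -5.4005°
wrap1 = π − 2β = 190.8011°
wrap2 = π + 2β = 169.1989°
tangent length = C·cosβ = 84.6227
L = r1·wrap1 + r2·wrap2 + 2·C·cosβ = 20·3.3301 + 12·2.9531 + 2·84.6227 = 271.2845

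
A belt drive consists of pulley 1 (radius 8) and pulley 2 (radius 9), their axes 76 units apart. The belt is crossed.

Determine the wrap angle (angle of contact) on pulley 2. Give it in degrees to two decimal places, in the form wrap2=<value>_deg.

crossed belt: β = asin((r1+r2)/C) = asin(17/76) = 12.9255°
wrap1 = wrap2 = π + 2β = 205.8510°

wrap2=205.85_deg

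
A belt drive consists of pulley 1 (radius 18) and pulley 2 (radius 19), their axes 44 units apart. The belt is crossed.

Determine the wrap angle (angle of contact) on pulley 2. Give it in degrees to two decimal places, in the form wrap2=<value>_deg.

wrap2=294.47_deg

crossed belt: β = asin((r1+r2)/C) = asin(37/44) = 57.2362°
wrap1 = wrap2 = π + 2β = 294.4725°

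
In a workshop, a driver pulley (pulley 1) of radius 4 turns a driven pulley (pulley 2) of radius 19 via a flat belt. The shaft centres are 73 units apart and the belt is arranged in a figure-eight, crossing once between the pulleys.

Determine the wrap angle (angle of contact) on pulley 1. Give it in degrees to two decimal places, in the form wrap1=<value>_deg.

wrap1=216.73_deg

crossed belt: β = asin((r1+r2)/C) = asin(23/73) = 18.3649°
wrap1 = wrap2 = π + 2β = 216.7299°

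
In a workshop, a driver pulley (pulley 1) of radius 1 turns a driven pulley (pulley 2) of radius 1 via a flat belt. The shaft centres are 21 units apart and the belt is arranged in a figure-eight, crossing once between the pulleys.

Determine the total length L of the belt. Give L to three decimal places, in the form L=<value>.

L=48.474

crossed belt: β = asin((r1+r2)/C) = asin(2/21) = 5.4650°
wrap1 = wrap2 = π + 2β = 190.9300°
tangent length = C·cosβ = 20.9045
L = (r1+r2)·wrap + 2·C·cosβ = 2·3.3324 + 2·20.9045 = 48.4738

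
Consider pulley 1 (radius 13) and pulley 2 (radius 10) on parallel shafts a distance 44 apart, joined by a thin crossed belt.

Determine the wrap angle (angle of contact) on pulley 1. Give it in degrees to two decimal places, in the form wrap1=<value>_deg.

crossed belt: β = asin((r1+r2)/C) = asin(23/44) = 31.5154°
wrap1 = wrap2 = π + 2β = 243.0307°

wrap1=243.03_deg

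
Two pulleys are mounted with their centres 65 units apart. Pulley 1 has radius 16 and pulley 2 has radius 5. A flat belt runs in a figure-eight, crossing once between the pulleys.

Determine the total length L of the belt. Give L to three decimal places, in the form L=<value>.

L=202.819

crossed belt: β = asin((r1+r2)/C) = asin(21/65) = 18.8491°
wrap1 = wrap2 = π + 2β = 217.6982°
tangent length = C·cosβ = 61.5142
L = (r1+r2)·wrap + 2·C·cosβ = 21·3.7996 + 2·61.5142 = 202.8190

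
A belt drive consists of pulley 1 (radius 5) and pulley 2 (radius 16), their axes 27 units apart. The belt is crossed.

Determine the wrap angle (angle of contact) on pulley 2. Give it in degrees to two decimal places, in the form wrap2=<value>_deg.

crossed belt: β = asin((r1+r2)/C) = asin(21/27) = 51.0576°
wrap1 = wrap2 = π + 2β = 282.1151°

wrap2=282.12_deg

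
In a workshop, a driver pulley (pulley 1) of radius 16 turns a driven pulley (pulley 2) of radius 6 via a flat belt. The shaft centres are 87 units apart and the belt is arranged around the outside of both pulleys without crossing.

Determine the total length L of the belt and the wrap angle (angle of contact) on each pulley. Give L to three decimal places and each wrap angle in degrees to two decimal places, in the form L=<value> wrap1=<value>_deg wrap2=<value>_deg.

open belt: β = asin((r2−r1)/C) = asin(-10/87) = -6.6003°
wrap1 = π − 2β = 193.2006°
wrap2 = π + 2β = 166.7994°
tangent length = C·cosβ = 86.4234
L = r1·wrap1 + r2·wrap2 + 2·C·cosβ = 16·3.3720 + 6·2.9112 + 2·86.4234 = 244.2657

L=244.266 wrap1=193.20_deg wrap2=166.80_deg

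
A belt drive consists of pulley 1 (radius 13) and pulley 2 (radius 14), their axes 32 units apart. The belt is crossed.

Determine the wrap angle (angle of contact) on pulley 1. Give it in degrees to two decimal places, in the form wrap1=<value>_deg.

wrap1=295.08_deg

crossed belt: β = asin((r1+r2)/C) = asin(27/32) = 57.5383°
wrap1 = wrap2 = π + 2β = 295.0765°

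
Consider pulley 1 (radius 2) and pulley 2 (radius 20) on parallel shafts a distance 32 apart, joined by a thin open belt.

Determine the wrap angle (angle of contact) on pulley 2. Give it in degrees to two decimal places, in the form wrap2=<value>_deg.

open belt: β = asin((r2−r1)/C) = asin(18/32) = 34.2289°
wrap1 = π − 2β = 111.5423°
wrap2 = π + 2β = 248.4577°

wrap2=248.46_deg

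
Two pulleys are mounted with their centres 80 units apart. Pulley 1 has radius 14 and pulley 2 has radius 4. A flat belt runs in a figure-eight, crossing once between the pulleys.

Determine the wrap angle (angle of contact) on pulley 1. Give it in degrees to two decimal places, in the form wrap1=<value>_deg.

wrap1=206.01_deg

crossed belt: β = asin((r1+r2)/C) = asin(18/80) = 13.0029°
wrap1 = wrap2 = π + 2β = 206.0058°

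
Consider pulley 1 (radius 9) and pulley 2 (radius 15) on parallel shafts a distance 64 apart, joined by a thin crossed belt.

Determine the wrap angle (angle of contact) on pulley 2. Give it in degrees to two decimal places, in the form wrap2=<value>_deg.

crossed belt: β = asin((r1+r2)/C) = asin(24/64) = 22.0243°
wrap1 = wrap2 = π + 2β = 224.0486°

wrap2=224.05_deg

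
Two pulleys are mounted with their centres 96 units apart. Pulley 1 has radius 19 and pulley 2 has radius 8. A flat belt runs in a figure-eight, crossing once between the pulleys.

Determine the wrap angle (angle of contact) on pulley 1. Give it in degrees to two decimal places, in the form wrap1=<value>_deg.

wrap1=212.67_deg

crossed belt: β = asin((r1+r2)/C) = asin(27/96) = 16.3348°
wrap1 = wrap2 = π + 2β = 212.6696°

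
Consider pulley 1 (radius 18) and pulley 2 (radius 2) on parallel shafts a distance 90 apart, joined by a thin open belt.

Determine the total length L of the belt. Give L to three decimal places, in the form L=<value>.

L=245.684

open belt: β = asin((r2−r1)/C) = asin(-16/90) = -10.2403°
wrap1 = π − 2β = 200.4807°
wrap2 = π + 2β = 159.5193°
tangent length = C·cosβ = 88.5664
L = r1·wrap1 + r2·wrap2 + 2·C·cosβ = 18·3.4990 + 2·2.7841 + 2·88.5664 = 245.6839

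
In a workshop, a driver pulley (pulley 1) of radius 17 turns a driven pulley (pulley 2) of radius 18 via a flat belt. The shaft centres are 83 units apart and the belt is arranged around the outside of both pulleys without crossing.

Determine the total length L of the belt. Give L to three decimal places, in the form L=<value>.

L=275.968

open belt: β = asin((r2−r1)/C) = asin(1/83) = 0.6903°
wrap1 = π − 2β = 178.6193°
wrap2 = π + 2β = 181.3807°
tangent length = C·cosβ = 82.9940
L = r1·wrap1 + r2·wrap2 + 2·C·cosβ = 17·3.1175 + 18·3.1657 + 2·82.9940 = 275.9678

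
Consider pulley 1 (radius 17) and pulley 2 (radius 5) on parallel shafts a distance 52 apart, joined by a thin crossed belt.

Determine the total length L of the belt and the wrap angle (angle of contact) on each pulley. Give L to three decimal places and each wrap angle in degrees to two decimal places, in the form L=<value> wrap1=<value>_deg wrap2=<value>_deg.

L=182.570 wrap1=230.06_deg wrap2=230.06_deg

crossed belt: β = asin((r1+r2)/C) = asin(22/52) = 25.0290°
wrap1 = wrap2 = π + 2β = 230.0580°
tangent length = C·cosβ = 47.1169
L = (r1+r2)·wrap + 2·C·cosβ = 22·4.0153 + 2·47.1169 = 182.5697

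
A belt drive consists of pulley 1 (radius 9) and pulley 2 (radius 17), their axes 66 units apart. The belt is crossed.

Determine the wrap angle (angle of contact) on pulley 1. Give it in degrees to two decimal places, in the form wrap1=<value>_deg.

wrap1=226.40_deg

crossed belt: β = asin((r1+r2)/C) = asin(26/66) = 23.1998°
wrap1 = wrap2 = π + 2β = 226.3997°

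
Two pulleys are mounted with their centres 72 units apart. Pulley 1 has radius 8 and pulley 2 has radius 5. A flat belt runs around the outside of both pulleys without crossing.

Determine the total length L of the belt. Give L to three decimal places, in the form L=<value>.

open belt: β = asin((r2−r1)/C) = asin(-3/72) = -2.3880°
wrap1 = π − 2β = 184.7760°
wrap2 = π + 2β = 175.2240°
tangent length = C·cosβ = 71.9375
L = r1·wrap1 + r2·wrap2 + 2·C·cosβ = 8·3.2250 + 5·3.0582 + 2·71.9375 = 184.9657

L=184.966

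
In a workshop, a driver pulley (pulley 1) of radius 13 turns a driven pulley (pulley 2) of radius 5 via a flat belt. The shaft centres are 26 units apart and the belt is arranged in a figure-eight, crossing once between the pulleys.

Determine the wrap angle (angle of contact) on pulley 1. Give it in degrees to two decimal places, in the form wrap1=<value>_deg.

crossed belt: β = asin((r1+r2)/C) = asin(18/26) = 43.8131°
wrap1 = wrap2 = π + 2β = 267.6261°

wrap1=267.63_deg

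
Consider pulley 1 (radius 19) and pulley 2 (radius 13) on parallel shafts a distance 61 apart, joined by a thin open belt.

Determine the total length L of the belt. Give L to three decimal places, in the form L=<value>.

open belt: β = asin((r2−r1)/C) = asin(-6/61) = -5.6448°
wrap1 = π − 2β = 191.2896°
wrap2 = π + 2β = 168.7104°
tangent length = C·cosβ = 60.7042
L = r1·wrap1 + r2·wrap2 + 2·C·cosβ = 19·3.3386 + 13·2.9446 + 2·60.7042 = 223.1216

L=223.122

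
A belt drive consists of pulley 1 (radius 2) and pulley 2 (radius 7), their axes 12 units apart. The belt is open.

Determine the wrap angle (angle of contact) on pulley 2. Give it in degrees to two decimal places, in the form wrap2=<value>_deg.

wrap2=229.25_deg

open belt: β = asin((r2−r1)/C) = asin(5/12) = 24.6243°
wrap1 = π − 2β = 130.7514°
wrap2 = π + 2β = 229.2486°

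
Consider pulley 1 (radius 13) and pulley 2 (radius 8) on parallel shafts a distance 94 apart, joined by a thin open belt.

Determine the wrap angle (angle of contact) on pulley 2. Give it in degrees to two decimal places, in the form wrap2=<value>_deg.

open belt: β = asin((r2−r1)/C) = asin(-5/94) = -3.0491°
wrap1 = π − 2β = 186.0982°
wrap2 = π + 2β = 173.9018°

wrap2=173.90_deg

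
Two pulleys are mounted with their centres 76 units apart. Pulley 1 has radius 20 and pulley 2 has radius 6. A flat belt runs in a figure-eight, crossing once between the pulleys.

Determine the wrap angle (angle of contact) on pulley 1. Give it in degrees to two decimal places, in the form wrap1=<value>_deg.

crossed belt: β = asin((r1+r2)/C) = asin(26/76) = 20.0052°
wrap1 = wrap2 = π + 2β = 220.0104°

wrap1=220.01_deg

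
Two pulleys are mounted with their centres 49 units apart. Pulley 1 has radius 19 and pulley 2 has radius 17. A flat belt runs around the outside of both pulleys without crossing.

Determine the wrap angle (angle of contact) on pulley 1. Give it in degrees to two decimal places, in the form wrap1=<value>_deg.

open belt: β = asin((r2−r1)/C) = asin(-2/49) = -2.3393°
wrap1 = π − 2β = 184.6785°
wrap2 = π + 2β = 175.3215°

wrap1=184.68_deg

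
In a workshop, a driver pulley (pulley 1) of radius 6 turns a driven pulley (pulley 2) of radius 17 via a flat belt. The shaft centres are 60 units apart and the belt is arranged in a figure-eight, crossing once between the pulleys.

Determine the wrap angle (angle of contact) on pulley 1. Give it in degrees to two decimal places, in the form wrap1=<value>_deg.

wrap1=225.08_deg

crossed belt: β = asin((r1+r2)/C) = asin(23/60) = 22.5403°
wrap1 = wrap2 = π + 2β = 225.0806°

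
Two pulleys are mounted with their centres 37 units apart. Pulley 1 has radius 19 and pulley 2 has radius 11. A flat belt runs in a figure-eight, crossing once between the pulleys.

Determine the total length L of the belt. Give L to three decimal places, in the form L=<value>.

crossed belt: β = asin((r1+r2)/C) = asin(30/37) = 54.1752°
wrap1 = wrap2 = π + 2β = 288.3505°
tangent length = C·cosβ = 21.6564
L = (r1+r2)·wrap + 2·C·cosβ = 30·5.0327 + 2·21.6564 = 194.2928

L=194.293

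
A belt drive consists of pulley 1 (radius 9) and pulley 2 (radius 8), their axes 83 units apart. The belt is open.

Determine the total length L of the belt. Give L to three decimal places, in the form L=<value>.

L=219.419

open belt: β = asin((r2−r1)/C) = asin(-1/83) = -0.6903°
wrap1 = π − 2β = 181.3807°
wrap2 = π + 2β = 178.6193°
tangent length = C·cosβ = 82.9940
L = r1·wrap1 + r2·wrap2 + 2·C·cosβ = 9·3.1657 + 8·3.1175 + 2·82.9940 = 219.4191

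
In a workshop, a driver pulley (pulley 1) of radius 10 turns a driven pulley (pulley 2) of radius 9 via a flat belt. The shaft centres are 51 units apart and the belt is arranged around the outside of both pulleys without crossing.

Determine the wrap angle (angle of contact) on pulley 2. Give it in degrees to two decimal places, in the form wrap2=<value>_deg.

wrap2=177.75_deg

open belt: β = asin((r2−r1)/C) = asin(-1/51) = -1.1235°
wrap1 = π − 2β = 182.2470°
wrap2 = π + 2β = 177.7530°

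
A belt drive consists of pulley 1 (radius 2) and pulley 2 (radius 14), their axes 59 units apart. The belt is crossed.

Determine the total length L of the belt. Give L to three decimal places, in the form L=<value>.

L=172.632

crossed belt: β = asin((r1+r2)/C) = asin(16/59) = 15.7349°
wrap1 = wrap2 = π + 2β = 211.4698°
tangent length = C·cosβ = 56.7891
L = (r1+r2)·wrap + 2·C·cosβ = 16·3.6908 + 2·56.7891 = 172.6317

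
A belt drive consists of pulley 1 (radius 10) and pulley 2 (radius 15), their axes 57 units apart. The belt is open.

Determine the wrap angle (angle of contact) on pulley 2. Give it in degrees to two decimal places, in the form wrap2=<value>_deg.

open belt: β = asin((r2−r1)/C) = asin(5/57) = 5.0324°
wrap1 = π − 2β = 169.9352°
wrap2 = π + 2β = 190.0648°

wrap2=190.06_deg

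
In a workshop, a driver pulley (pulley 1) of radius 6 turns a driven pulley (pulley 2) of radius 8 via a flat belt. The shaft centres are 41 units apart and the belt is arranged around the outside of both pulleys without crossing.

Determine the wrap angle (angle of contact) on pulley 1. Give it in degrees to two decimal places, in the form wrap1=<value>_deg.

wrap1=174.41_deg

open belt: β = asin((r2−r1)/C) = asin(2/41) = 2.7960°
wrap1 = π − 2β = 174.4079°
wrap2 = π + 2β = 185.5921°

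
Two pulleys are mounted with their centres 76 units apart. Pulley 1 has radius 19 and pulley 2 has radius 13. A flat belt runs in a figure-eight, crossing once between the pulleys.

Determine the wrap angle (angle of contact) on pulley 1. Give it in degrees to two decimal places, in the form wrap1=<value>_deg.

wrap1=229.80_deg

crossed belt: β = asin((r1+r2)/C) = asin(32/76) = 24.9011°
wrap1 = wrap2 = π + 2β = 229.8021°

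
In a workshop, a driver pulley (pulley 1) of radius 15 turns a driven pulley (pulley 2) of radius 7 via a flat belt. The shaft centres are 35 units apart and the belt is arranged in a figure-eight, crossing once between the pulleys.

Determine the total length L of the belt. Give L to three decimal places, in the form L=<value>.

crossed belt: β = asin((r1+r2)/C) = asin(22/35) = 38.9448°
wrap1 = wrap2 = π + 2β = 257.8896°
tangent length = C·cosβ = 27.2213
L = (r1+r2)·wrap + 2·C·cosβ = 22·4.5010 + 2·27.2213 = 153.4651

L=153.465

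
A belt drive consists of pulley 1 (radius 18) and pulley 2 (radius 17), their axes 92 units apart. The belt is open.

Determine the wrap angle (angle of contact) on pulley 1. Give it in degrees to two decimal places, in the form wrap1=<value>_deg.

wrap1=181.25_deg

open belt: β = asin((r2−r1)/C) = asin(-1/92) = -0.6228°
wrap1 = π − 2β = 181.2456°
wrap2 = π + 2β = 178.7544°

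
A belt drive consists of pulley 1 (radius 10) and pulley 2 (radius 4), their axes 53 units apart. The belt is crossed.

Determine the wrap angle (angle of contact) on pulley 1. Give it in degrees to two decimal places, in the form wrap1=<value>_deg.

wrap1=210.63_deg

crossed belt: β = asin((r1+r2)/C) = asin(14/53) = 15.3165°
wrap1 = wrap2 = π + 2β = 210.6330°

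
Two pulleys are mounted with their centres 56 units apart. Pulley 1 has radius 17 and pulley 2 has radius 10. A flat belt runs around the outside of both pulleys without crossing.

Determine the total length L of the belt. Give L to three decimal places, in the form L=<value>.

open belt: β = asin((r2−r1)/C) = asin(-7/56) = -7.1808°
wrap1 = π − 2β = 194.3615°
wrap2 = π + 2β = 165.6385°
tangent length = C·cosβ = 55.5608
L = r1·wrap1 + r2·wrap2 + 2·C·cosβ = 17·3.3922 + 10·2.8909 + 2·55.5608 = 197.6991

L=197.699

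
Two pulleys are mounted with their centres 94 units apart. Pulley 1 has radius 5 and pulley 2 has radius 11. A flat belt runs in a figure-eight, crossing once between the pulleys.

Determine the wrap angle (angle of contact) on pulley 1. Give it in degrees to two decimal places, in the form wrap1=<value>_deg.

wrap1=199.60_deg

crossed belt: β = asin((r1+r2)/C) = asin(16/94) = 9.8002°
wrap1 = wrap2 = π + 2β = 199.6004°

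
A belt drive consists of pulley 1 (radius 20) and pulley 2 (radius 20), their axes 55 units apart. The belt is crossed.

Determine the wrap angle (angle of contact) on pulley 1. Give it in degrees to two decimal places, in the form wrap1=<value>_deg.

wrap1=273.32_deg

crossed belt: β = asin((r1+r2)/C) = asin(40/55) = 46.6582°
wrap1 = wrap2 = π + 2β = 273.3165°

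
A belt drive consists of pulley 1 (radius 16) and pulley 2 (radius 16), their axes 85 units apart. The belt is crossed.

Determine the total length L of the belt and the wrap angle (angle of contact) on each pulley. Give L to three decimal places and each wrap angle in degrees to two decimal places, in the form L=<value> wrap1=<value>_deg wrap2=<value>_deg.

L=282.727 wrap1=224.23_deg wrap2=224.23_deg

crossed belt: β = asin((r1+r2)/C) = asin(32/85) = 22.1152°
wrap1 = wrap2 = π + 2β = 224.2305°
tangent length = C·cosβ = 78.7464
L = (r1+r2)·wrap + 2·C·cosβ = 32·3.9136 + 2·78.7464 = 282.7268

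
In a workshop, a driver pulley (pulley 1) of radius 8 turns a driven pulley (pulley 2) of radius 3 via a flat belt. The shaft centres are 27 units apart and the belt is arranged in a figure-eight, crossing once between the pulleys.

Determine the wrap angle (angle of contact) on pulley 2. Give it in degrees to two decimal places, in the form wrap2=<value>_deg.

crossed belt: β = asin((r1+r2)/C) = asin(11/27) = 24.0421°
wrap1 = wrap2 = π + 2β = 228.0842°

wrap2=228.08_deg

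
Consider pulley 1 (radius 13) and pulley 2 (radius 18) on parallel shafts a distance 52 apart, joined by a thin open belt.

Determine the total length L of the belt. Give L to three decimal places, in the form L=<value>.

L=201.871

open belt: β = asin((r2−r1)/C) = asin(5/52) = 5.5177°
wrap1 = π − 2β = 168.9645°
wrap2 = π + 2β = 191.0355°
tangent length = C·cosβ = 51.7591
L = r1·wrap1 + r2·wrap2 + 2·C·cosβ = 13·2.9490 + 18·3.3342 + 2·51.7591 = 201.8705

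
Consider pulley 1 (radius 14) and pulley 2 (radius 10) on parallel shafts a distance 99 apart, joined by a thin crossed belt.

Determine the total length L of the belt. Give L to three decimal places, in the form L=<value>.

L=279.245

crossed belt: β = asin((r1+r2)/C) = asin(24/99) = 14.0297°
wrap1 = wrap2 = π + 2β = 208.0593°
tangent length = C·cosβ = 96.0469
L = (r1+r2)·wrap + 2·C·cosβ = 24·3.6313 + 2·96.0469 = 279.2454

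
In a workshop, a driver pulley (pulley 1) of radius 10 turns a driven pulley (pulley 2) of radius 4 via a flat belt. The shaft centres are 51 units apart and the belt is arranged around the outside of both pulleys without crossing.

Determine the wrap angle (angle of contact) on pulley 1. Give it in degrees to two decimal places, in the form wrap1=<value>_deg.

wrap1=193.51_deg

open belt: β = asin((r2−r1)/C) = asin(-6/51) = -6.7563°
wrap1 = π − 2β = 193.5127°
wrap2 = π + 2β = 166.4873°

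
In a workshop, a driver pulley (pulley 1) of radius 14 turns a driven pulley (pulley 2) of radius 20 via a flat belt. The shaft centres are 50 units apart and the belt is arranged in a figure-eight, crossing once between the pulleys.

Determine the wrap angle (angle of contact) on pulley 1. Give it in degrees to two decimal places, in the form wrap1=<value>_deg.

crossed belt: β = asin((r1+r2)/C) = asin(34/50) = 42.8436°
wrap1 = wrap2 = π + 2β = 265.6873°

wrap1=265.69_deg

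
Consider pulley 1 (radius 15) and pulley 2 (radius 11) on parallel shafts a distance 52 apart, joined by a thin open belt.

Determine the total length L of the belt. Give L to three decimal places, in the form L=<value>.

open belt: β = asin((r2−r1)/C) = asin(-4/52) = -4.4117°
wrap1 = π − 2β = 188.8235°
wrap2 = π + 2β = 171.1765°
tangent length = C·cosβ = 51.8459
L = r1·wrap1 + r2·wrap2 + 2·C·cosβ = 15·3.2956 + 11·2.9876 + 2·51.8459 = 185.9893

L=185.989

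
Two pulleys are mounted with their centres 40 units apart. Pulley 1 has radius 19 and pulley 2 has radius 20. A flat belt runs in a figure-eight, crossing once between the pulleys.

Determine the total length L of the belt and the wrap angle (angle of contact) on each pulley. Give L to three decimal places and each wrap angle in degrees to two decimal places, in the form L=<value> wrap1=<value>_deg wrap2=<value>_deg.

crossed belt: β = asin((r1+r2)/C) = asin(39/40) = 77.1614°
wrap1 = wrap2 = π + 2β = 334.3229°
tangent length = C·cosβ = 8.8882
L = (r1+r2)·wrap + 2·C·cosβ = 39·5.8350 + 2·8.8882 = 245.3427

L=245.343 wrap1=334.32_deg wrap2=334.32_deg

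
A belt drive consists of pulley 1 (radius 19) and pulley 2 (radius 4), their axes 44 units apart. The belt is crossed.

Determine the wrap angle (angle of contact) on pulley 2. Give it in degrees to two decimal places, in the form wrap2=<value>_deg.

crossed belt: β = asin((r1+r2)/C) = asin(23/44) = 31.5154°
wrap1 = wrap2 = π + 2β = 243.0307°

wrap2=243.03_deg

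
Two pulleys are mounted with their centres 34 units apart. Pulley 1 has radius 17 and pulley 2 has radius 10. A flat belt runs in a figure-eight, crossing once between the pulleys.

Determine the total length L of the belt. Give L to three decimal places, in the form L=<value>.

crossed belt: β = asin((r1+r2)/C) = asin(27/34) = 52.5720°
wrap1 = wrap2 = π + 2β = 285.1440°
tangent length = C·cosβ = 20.6640
L = (r1+r2)·wrap + 2·C·cosβ = 27·4.9767 + 2·20.6640 = 175.6989

L=175.699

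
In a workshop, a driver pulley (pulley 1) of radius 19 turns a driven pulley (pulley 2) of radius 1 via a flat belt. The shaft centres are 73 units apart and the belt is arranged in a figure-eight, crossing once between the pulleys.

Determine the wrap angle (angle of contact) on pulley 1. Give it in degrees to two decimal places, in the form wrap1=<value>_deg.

wrap1=211.80_deg

crossed belt: β = asin((r1+r2)/C) = asin(20/73) = 15.9008°
wrap1 = wrap2 = π + 2β = 211.8016°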